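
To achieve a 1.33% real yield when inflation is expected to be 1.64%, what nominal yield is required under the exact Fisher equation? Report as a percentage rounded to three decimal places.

(1 + i) = (1 + r)(1 + π) = 1.01330 × 1.01640 = 1.02991812
i = 1.02991812 − 1, so the required nominal rate is 2.992%.

2.992%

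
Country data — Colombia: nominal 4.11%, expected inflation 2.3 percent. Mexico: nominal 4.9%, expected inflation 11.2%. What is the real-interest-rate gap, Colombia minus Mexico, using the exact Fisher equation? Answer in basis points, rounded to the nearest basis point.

Colombia: (1 + 0.0411)/(1 + 0.0230) − 1 = 1.7693%
Mexico: (1 + 0.0490)/(1 + 0.1120) − 1 = -5.6655%
Differential = 1.7693% − (-5.6655%) = 7.4348% → 743 basis points.

743 basis points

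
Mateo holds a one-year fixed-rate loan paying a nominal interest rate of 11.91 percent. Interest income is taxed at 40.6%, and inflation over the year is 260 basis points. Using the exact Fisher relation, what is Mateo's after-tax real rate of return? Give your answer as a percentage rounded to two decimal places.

4.36%

After-tax nominal return = 11.91% × (1 − 0.406) = 7.07454%.
1 + r = 1.0707454 / 1.02600 = 1.043612
After-tax real rate = 1.043612 − 1 → 4.36%.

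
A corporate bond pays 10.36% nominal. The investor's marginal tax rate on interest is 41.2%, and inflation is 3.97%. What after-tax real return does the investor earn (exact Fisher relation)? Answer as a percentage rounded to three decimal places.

2.041%

After-tax nominal return = 10.36% × (1 − 0.412) = 6.09168%.
1 + r = 1.0609168 / 1.03970 = 1.020407
After-tax real rate = 1.020407 − 1 → 2.041%.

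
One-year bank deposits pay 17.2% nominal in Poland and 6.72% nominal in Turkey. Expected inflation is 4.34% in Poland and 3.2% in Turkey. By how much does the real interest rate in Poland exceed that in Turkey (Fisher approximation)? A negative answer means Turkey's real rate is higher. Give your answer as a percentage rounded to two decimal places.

9.34%

Poland: 17.2% − 4.34% = 12.860%
Turkey: 6.72% − 3.2% = 3.520%
Differential = 9.340% → 9.34%.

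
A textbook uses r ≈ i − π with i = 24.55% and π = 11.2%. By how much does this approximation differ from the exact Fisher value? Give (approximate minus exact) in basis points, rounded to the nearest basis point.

134 basis points

Approximate: r ≈ 24.550% − 11.200% = 13.3500%
Exact: (1 + 0.2455)/(1 + 0.1120) − 1 = 12.0054%
Error = 13.3500% − 12.0054% = 1.3446% → 134 basis points.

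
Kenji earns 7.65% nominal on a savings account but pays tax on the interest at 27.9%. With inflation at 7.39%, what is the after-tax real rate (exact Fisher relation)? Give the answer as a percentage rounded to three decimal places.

-1.745%

After-tax nominal return = 7.65% × (1 − 0.279) = 5.51565%.
1 + r = 1.0551565 / 1.07390 = 0.982546
After-tax real rate = 0.982546 − 1 → -1.745%.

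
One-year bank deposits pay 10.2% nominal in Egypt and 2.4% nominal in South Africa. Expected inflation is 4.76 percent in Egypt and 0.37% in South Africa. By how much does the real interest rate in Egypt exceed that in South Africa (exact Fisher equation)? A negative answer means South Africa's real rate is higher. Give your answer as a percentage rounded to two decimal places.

Egypt: (1 + 0.1020)/(1 + 0.0476) − 1 = 5.1928%
South Africa: (1 + 0.0240)/(1 + 0.0037) − 1 = 2.0225%
Differential = 5.1928% − 2.0225% = 3.1703% → 3.17%.

3.17%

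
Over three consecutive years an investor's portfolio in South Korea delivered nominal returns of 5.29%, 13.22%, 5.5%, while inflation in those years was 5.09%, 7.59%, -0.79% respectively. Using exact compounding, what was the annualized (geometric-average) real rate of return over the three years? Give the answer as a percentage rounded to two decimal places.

Compound the nominal returns: 1.0529 × 1.1322 × 1.0550 = 1.25765852.
Compound inflation: 1.0509 × 1.0759 × 0.9921 = 1.12173107.
Deflate: 1.25765852 / 1.12173107 = 1.12117650.
Annualized real rate = 1.12117650^(1/3) − 1 = 3.8862% → 3.89%.

3.89%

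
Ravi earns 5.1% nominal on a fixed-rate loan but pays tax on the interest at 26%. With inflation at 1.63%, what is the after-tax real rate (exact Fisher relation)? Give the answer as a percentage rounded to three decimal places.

After-tax nominal return = 5.1% × (1 − 0.26) = 3.7740%.
1 + r = 1.03774 / 1.01630 = 1.021096
After-tax real rate = 1.021096 − 1 → 2.110%.

2.110%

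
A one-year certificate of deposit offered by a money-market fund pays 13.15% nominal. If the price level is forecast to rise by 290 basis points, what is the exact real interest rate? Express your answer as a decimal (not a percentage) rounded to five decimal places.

0.09961

By the Fisher relation, 1 + r = (1 + i)/(1 + π).
1 + r = 1.13150 / 1.02900 = 1.099611
r = 1.099611 − 1 = 9.9611%, i.e. 0.09961.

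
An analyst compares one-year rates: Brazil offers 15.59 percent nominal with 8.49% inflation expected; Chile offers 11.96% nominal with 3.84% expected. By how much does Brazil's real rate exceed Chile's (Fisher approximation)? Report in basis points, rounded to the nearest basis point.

-102 basis points

Brazil: 15.59% − 8.49% = 7.100%
Chile: 11.96% − 3.84% = 8.120%
Differential = -1.020% → -102 basis points.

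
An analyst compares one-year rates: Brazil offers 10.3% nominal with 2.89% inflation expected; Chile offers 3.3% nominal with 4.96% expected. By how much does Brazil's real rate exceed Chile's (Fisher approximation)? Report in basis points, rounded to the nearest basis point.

Brazil: 10.3% − 2.89% = 7.410%
Chile: 3.3% − 4.96% = -1.660%
Differential = 9.070% → 907 basis points.

907 basis points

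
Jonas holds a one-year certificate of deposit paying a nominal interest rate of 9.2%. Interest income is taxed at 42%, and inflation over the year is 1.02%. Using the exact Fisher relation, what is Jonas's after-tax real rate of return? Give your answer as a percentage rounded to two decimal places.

After-tax nominal return = 9.2% × (1 − 0.42) = 5.3360%.
1 + r = 1.05336 / 1.01020 = 1.042724
After-tax real rate = 1.042724 − 1 → 4.27%.

4.27%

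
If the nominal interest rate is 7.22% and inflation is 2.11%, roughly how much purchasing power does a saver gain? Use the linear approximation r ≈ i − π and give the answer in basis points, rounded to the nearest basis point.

511 basis points

r ≈ i − π = 7.22% − 2.11% = 511 basis points.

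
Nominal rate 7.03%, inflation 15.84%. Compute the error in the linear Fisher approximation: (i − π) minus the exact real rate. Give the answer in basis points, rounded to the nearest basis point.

-120 basis points

Approximate: r ≈ 7.030% − 15.840% = -8.8100%
Exact: (1 + 0.0703)/(1 + 0.1584) − 1 = -7.6053%
Error = -8.8100% − (-7.6053%) = -1.2047% → -120 basis points.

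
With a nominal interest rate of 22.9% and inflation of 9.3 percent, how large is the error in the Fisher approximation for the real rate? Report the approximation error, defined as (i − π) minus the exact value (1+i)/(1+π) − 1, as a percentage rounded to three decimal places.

Approximate: r ≈ 22.900% − 9.300% = 13.6000%
Exact: (1 + 0.2290)/(1 + 0.0930) − 1 = 12.4428%
Error = 13.6000% − 12.4428% = 1.1572% → 1.157%.

1.157%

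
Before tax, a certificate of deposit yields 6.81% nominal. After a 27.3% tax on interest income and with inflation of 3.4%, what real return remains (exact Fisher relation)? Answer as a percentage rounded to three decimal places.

1.500%

After-tax nominal return = 6.81% × (1 − 0.273) = 4.95087%.
1 + r = 1.0495087 / 1.03400 = 1.014999
After-tax real rate = 1.014999 − 1 → 1.500%.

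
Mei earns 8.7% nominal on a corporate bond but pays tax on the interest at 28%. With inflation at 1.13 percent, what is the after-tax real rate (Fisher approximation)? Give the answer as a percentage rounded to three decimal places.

5.134%

After-tax nominal return = 8.7% × (1 − 0.28) = 6.2640%.
r ≈ 6.2640% − 1.13% → 5.134%.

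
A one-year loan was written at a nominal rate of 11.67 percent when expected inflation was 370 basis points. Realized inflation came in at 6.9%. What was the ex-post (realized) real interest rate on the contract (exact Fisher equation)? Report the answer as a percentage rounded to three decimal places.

Ex-post: (1 + 0.1167)/(1 + 0.0690) − 1 = 4.4621%
So the realized real rate is 4.462%.

4.462%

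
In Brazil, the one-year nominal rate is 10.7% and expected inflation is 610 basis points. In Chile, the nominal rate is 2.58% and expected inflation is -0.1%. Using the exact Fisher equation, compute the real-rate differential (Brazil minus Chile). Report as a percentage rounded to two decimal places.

1.65%

Brazil: (1 + 0.1070)/(1 + 0.0610) − 1 = 4.3355%
Chile: (1 + 0.0258)/(1 − 0.0010) − 1 = 2.6827%
Differential = 4.3355% − 2.6827% = 1.6528% → 1.65%.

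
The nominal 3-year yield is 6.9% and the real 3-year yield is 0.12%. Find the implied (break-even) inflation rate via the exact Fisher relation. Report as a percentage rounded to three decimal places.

(1 + π) = (1 + i)/(1 + r) = 1.06900 / 1.00120 = 1.067719
Break-even inflation = 1.067719 − 1 → 6.772%.

6.772%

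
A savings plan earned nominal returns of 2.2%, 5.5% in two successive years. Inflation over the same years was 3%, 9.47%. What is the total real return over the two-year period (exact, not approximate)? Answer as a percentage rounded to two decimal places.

Nominal growth factor = 1.0220 × 1.0550 = 1.078210
Price-level growth factor = 1.0300 × 1.0947 = 1.127541
Real growth factor = 1.078210 / 1.127541 = 0.956249
Total real return = 0.956249 − 1 → -4.38%.

-4.38%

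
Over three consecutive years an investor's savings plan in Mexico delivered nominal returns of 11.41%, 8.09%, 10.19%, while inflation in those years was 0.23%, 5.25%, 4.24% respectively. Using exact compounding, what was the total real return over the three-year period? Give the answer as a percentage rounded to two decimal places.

20.67%

Compound the nominal returns: 1.1141 × 1.0809 × 1.1019 = 1.326942.
Compound inflation: 1.0023 × 1.0525 × 1.0424 = 1.099649.
Deflate: 1.326942 / 1.099649 = 1.206695.
Total real return = 1.206695 − 1 → 20.67%.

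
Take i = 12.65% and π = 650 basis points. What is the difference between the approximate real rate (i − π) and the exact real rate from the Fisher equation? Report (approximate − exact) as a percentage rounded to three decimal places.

Approximate: r ≈ 12.650% − 6.500% = 6.1500%
Exact: (1 + 0.1265)/(1 + 0.0650) − 1 = 5.7746%
Error = 6.1500% − 5.7746% = 0.3754% → 0.375%.

0.375%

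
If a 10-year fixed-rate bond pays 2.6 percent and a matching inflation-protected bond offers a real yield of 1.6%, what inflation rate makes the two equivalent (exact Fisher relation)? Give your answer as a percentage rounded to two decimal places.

(1 + π) = (1 + i)/(1 + r) = 1.02600 / 1.01600 = 1.009843
Break-even inflation = 1.009843 − 1 → 0.98%.

0.98%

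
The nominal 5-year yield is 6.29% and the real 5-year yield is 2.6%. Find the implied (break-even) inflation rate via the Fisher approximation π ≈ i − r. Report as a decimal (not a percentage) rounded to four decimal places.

π ≈ i − r = 6.29% − 2.6% → 0.0369.

0.0369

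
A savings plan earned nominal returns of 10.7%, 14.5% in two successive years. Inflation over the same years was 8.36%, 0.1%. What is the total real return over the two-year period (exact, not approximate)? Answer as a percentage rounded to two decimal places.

Nominal growth factor = 1.1070 × 1.1450 = 1.267515
Price-level growth factor = 1.0836 × 1.0010 = 1.084684
Real growth factor = 1.267515 / 1.084684 = 1.168557
Total real return = 1.168557 − 1 → 16.86%.

16.86%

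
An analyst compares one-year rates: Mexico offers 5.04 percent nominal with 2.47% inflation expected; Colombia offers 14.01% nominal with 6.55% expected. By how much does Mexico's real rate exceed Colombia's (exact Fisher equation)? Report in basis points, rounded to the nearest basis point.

-449 basis points

Mexico: (1 + 0.0504)/(1 + 0.0247) − 1 = 2.5081%
Colombia: (1 + 0.1401)/(1 + 0.0655) − 1 = 7.0014%
Differential = 2.5081% − 7.0014% = -4.4934% → -449 basis points.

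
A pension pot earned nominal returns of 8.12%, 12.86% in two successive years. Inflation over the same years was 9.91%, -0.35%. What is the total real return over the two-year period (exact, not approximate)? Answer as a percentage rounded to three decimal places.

Compound the nominal returns: 1.0812 × 1.1286 = 1.220242.
Compound inflation: 1.0991 × 0.9965 = 1.095253.
Deflate: 1.220242 / 1.095253 = 1.114119.
Total real return = 1.114119 − 1 → 11.412%.

11.412%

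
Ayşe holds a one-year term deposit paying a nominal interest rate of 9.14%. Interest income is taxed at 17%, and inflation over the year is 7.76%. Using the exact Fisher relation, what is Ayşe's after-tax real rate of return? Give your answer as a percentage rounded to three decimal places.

-0.161%

After-tax nominal return = 9.14% × (1 − 0.17) = 7.5862%.
1 + r = 1.075862 / 1.07760 = 0.998387
After-tax real rate = 0.998387 − 1 → -0.161%.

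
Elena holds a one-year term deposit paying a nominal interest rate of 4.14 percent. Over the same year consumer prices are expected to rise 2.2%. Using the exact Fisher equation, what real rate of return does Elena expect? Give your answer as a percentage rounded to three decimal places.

1.898%

1 + r = 1.04140 / 1.02200 = 1.018982
r = 1.018982 − 1 = 1.8982%, i.e. 1.898%.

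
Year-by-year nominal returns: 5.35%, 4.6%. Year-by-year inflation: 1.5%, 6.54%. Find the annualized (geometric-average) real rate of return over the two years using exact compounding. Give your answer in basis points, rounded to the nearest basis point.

95 basis points

Compound the nominal returns: 1.0535 × 1.0460 = 1.10196100.
Compound inflation: 1.0150 × 1.0654 = 1.08138100.
Deflate: 1.10196100 / 1.08138100 = 1.01903122.
Annualized real rate = 1.01903122^(1/2) − 1 = 0.9471% → 95 basis points.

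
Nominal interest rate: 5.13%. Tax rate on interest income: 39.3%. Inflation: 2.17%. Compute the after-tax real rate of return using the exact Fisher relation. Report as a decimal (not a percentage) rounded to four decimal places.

After-tax nominal return = 5.13% × (1 − 0.393) = 3.11391%.
1 + r = 1.0311391 / 1.02170 = 1.009239
After-tax real rate = 1.009239 − 1 → 0.0092.

0.0092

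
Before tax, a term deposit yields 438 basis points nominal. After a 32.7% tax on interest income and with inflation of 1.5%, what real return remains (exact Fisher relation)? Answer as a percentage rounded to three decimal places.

1.426%

After-tax nominal return = 4.38% × (1 − 0.327) = 2.94774%.
1 + r = 1.0294774 / 1.01500 = 1.014263
After-tax real rate = 1.014263 − 1 → 1.426%.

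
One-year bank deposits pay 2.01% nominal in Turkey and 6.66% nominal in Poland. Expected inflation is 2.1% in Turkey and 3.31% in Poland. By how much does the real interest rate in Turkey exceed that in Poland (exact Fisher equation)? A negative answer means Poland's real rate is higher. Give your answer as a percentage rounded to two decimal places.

Turkey: (1 + 0.0201)/(1 + 0.0210) − 1 = -0.0881%
Poland: (1 + 0.0666)/(1 + 0.0331) − 1 = 3.2427%
Differential = -0.0881% − 3.2427% = -3.3308% → -3.33%.

-3.33%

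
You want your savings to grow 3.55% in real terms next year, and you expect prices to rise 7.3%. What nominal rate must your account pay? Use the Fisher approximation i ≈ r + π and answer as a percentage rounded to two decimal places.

10.85%

i ≈ r + π = 3.55% + 7.3% = 10.85%.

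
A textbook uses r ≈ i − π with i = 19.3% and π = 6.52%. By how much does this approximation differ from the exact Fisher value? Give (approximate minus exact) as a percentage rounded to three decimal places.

0.782%

Approximate: r ≈ 19.300% − 6.520% = 12.7800%
Exact: (1 + 0.1930)/(1 + 0.0652) − 1 = 11.9977%
Error = 12.7800% − 11.9977% = 0.7823% → 0.782%.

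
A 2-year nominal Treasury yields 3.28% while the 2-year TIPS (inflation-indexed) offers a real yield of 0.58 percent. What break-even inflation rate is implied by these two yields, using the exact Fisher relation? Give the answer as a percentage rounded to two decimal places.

2.68%

(1 + π) = (1 + i)/(1 + r) = 1.03280 / 1.00580 = 1.026844
Break-even inflation = 1.026844 − 1 → 2.68%.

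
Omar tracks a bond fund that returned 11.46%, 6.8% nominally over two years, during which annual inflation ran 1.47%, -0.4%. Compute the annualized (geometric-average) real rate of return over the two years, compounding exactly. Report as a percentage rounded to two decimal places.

8.53%

Nominal growth factor = 1.1146 × 1.0680 = 1.19039280
Price-level growth factor = 1.0147 × 0.9960 = 1.01064120
Real growth factor = 1.19039280 / 1.01064120 = 1.17785897
Annualized real rate = 1.17785897^(1/2) − 1 = 8.5292% → 8.53%.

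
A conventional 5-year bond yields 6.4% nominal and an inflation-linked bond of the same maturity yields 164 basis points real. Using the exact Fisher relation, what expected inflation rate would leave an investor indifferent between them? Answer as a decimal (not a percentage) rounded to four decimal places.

0.0468

(1 + π) = (1 + i)/(1 + r) = 1.06400 / 1.01640 = 1.046832
Break-even inflation = 1.046832 − 1 → 0.0468.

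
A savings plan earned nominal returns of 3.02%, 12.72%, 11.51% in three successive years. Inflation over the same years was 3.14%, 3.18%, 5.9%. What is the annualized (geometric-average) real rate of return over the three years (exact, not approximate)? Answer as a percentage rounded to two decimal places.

Nominal growth factor = 1.0302 × 1.1272 × 1.1151 = 1.29490033
Price-level growth factor = 1.0314 × 1.0318 × 1.0590 = 1.12698623
Real growth factor = 1.29490033 / 1.12698623 = 1.14899392
Annualized real rate = 1.14899392^(1/3) − 1 = 4.7384% → 4.74%.

4.74%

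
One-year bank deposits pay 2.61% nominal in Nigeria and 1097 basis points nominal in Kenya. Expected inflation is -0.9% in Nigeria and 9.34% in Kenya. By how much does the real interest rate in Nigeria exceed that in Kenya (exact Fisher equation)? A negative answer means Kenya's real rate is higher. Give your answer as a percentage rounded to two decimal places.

Nigeria: (1 + 0.0261)/(1 − 0.0090) − 1 = 3.5419%
Kenya: (1 + 0.1097)/(1 + 0.0934) − 1 = 1.4908%
Differential = 3.5419% − 1.4908% = 2.0511% → 2.05%.

2.05%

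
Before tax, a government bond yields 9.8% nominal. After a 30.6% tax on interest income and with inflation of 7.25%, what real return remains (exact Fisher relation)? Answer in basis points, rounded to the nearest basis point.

After-tax nominal return = 9.8% × (1 − 0.306) = 6.8012%.
1 + r = 1.068012 / 1.07250 = 0.995815
After-tax real rate = 0.995815 − 1 → -42 basis points.

-42 basis points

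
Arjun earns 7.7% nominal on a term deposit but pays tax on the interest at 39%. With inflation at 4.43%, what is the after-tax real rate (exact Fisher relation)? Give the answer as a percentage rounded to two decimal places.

0.26%

After-tax nominal return = 7.7% × (1 − 0.39) = 4.6970%.
1 + r = 1.04697 / 1.04430 = 1.002557
After-tax real rate = 1.002557 − 1 → 0.26%.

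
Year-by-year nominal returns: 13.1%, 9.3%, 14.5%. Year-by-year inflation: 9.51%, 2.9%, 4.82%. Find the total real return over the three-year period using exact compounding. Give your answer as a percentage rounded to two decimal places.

19.83%

Compound the nominal returns: 1.1310 × 1.0930 × 1.1450 = 1.415430.
Compound inflation: 1.0951 × 1.0290 × 1.0482 = 1.181172.
Deflate: 1.415430 / 1.181172 = 1.198326.
Total real return = 1.198326 − 1 → 19.83%.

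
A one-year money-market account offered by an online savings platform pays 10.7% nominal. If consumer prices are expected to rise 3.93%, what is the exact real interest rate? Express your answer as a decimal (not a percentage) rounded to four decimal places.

By the Fisher equation, 1 + r = (1 + i)/(1 + π).
1 + r = 1.10700 / 1.03930 = 1.065140
r = 1.065140 − 1 = 6.5140%, i.e. 0.0651.

0.0651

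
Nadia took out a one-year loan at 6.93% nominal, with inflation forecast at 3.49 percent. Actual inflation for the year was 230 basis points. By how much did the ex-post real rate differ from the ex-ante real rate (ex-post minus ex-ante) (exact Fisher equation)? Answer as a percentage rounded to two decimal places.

Ex-ante: (1 + 0.0693)/(1 + 0.0349) − 1 = 3.3240%
Ex-post: (1 + 0.0693)/(1 + 0.0230) − 1 = 4.5259%
Difference (ex-post − ex-ante) = 1.2019% → 1.20%.

1.20%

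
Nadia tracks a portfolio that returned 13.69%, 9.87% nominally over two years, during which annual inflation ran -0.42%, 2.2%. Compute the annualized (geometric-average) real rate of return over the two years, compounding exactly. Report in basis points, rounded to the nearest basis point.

1079 basis points

Compound the nominal returns: 1.1369 × 1.0987 = 1.24911203.
Compound inflation: 0.9958 × 1.0220 = 1.01770760.
Deflate: 1.24911203 / 1.01770760 = 1.22737811.
Annualized real rate = 1.22737811^(1/2) − 1 = 10.7871% → 1079 basis points.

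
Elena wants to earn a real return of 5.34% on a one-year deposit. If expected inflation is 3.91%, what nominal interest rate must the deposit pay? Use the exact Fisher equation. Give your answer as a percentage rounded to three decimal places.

9.459%

(1 + i) = (1 + r)(1 + π) = 1.05340 × 1.03910 = 1.09458794
i = 1.09458794 − 1, so the required nominal rate is 9.459%.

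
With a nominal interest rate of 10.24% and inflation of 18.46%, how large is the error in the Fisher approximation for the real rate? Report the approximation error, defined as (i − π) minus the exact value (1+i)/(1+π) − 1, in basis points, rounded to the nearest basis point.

-128 basis points

Approximate: r ≈ 10.240% − 18.460% = -8.2200%
Exact: (1 + 0.1024)/(1 + 0.1846) − 1 = -6.9391%
Error = -8.2200% − (-6.9391%) = -1.2809% → -128 basis points.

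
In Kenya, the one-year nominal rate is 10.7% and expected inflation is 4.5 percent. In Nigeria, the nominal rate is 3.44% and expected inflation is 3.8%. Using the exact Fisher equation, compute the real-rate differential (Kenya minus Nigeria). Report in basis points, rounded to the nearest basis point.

Kenya: (1 + 0.1070)/(1 + 0.0450) − 1 = 5.9330%
Nigeria: (1 + 0.0344)/(1 + 0.0380) − 1 = -0.3468%
Differential = 5.9330% − (-0.3468%) = 6.2798% → 628 basis points.

628 basis points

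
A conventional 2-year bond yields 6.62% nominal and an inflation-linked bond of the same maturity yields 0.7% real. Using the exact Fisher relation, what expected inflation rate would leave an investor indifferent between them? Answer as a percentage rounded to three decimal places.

5.879%

(1 + π) = (1 + i)/(1 + r) = 1.06620 / 1.00700 = 1.058788
Break-even inflation = 1.058788 − 1 → 5.879%.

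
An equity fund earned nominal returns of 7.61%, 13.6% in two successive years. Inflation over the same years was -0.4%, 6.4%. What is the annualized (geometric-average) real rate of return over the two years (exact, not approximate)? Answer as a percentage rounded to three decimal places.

7.403%

Nominal growth factor = 1.0761 × 1.1360 = 1.22244960
Price-level growth factor = 0.9960 × 1.0640 = 1.05974400
Real growth factor = 1.22244960 / 1.05974400 = 1.15353293
Annualized real rate = 1.15353293^(1/2) − 1 = 7.4027% → 7.403%.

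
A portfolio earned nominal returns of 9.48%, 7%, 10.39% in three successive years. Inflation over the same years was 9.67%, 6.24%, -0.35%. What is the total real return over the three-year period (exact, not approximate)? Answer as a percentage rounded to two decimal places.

Nominal growth factor = 1.0948 × 1.0700 × 1.1039 = 1.293148
Price-level growth factor = 1.0967 × 1.0624 × 0.9965 = 1.161056
Real growth factor = 1.293148 / 1.161056 = 1.113769
Total real return = 1.113769 − 1 → 11.38%.

11.38%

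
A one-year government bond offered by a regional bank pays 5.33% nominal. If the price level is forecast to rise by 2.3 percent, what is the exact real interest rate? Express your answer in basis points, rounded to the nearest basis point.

296 basis points

By the Fisher equation, 1 + r = (1 + i)/(1 + π).
1 + r = 1.05330 / 1.02300 = 1.029619
r = 1.029619 − 1 = 2.9619%, i.e. 296 basis points.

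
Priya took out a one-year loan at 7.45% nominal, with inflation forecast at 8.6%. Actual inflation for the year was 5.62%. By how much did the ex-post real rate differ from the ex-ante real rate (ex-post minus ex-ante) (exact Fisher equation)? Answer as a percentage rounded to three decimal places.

Ex-ante: (1 + 0.0745)/(1 + 0.0860) − 1 = -1.0589%
Ex-post: (1 + 0.0745)/(1 + 0.0562) − 1 = 1.7326%
Difference (ex-post − ex-ante) = 2.7916% → 2.792%.

2.792%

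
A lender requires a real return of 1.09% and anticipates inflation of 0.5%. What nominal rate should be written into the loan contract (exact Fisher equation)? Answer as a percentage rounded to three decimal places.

1.595%

(1 + i) = (1 + r)(1 + π) = 1.01090 × 1.00500 = 1.0159545
i = 1.0159545 − 1, so the required nominal rate is 1.595%.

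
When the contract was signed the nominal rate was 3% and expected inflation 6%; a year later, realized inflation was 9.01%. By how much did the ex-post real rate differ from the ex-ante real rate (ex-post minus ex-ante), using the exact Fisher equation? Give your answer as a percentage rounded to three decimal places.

Ex-ante: (1 + 0.0300)/(1 + 0.0600) − 1 = -2.8302%
Ex-post: (1 + 0.0300)/(1 + 0.0901) − 1 = -5.5133%
Difference (ex-post − ex-ante) = -2.6831% → -2.683%.

-2.683%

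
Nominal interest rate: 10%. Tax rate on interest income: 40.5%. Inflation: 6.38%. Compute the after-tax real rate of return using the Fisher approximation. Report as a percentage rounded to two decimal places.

-0.43%

After-tax nominal return = 10% × (1 − 0.405) = 5.9500%.
r ≈ 5.9500% − 6.38% → -0.43%.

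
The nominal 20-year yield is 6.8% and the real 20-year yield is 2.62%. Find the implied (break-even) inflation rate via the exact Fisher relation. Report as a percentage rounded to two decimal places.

4.07%

(1 + π) = (1 + i)/(1 + r) = 1.06800 / 1.02620 = 1.040733
Break-even inflation = 1.040733 − 1 → 4.07%.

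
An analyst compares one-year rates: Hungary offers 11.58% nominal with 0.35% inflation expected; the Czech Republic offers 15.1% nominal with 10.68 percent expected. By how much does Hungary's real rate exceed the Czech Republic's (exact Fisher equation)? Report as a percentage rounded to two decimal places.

Hungary: (1 + 0.1158)/(1 + 0.0035) − 1 = 11.1908%
The Czech Republic: (1 + 0.1510)/(1 + 0.1068) − 1 = 3.9935%
Differential = 11.1908% − 3.9935% = 7.1973% → 7.20%.

7.20%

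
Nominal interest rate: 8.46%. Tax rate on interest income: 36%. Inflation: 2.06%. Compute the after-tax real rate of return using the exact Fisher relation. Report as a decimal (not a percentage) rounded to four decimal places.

0.0329

After-tax nominal return = 8.46% × (1 − 0.36) = 5.4144%.
1 + r = 1.054144 / 1.02060 = 1.032867
After-tax real rate = 1.032867 − 1 → 0.0329.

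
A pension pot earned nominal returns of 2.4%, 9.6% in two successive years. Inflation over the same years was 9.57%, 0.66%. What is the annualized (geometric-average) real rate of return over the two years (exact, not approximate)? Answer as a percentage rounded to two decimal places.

0.87%

Nominal growth factor = 1.0240 × 1.0960 = 1.12230400
Price-level growth factor = 1.0957 × 1.0066 = 1.10293162
Real growth factor = 1.12230400 / 1.10293162 = 1.01756444
Annualized real rate = 1.01756444^(1/2) − 1 = 0.8744% → 0.87%.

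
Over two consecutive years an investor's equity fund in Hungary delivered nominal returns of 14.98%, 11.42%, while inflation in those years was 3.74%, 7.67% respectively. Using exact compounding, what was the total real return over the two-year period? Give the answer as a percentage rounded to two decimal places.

14.70%

Compound the nominal returns: 1.1498 × 1.1142 = 1.28110716.
Compound inflation: 1.0374 × 1.0767 = 1.11696858.
Deflate: 1.28110716 / 1.11696858 = 1.14695004.
Total real return = 1.14695004 − 1 → 14.70%.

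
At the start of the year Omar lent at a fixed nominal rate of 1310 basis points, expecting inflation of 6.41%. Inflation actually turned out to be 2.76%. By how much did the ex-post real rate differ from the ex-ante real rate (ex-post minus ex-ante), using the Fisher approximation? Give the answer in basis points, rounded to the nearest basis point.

Ex-ante: 13.1% − 6.41% = 6.690%
Ex-post: 13.1% − 2.76% = 10.340%
Difference (ex-post − ex-ante) = 3.6500% → 365 basis points.

365 basis points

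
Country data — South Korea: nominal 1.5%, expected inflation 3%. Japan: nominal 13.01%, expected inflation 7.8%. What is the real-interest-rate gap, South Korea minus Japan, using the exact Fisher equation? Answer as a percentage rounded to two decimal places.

-6.29%

South Korea: (1 + 0.0150)/(1 + 0.0300) − 1 = -1.4563%
Japan: (1 + 0.1301)/(1 + 0.0780) − 1 = 4.8330%
Differential = -1.4563% − 4.8330% = -6.2893% → -6.29%.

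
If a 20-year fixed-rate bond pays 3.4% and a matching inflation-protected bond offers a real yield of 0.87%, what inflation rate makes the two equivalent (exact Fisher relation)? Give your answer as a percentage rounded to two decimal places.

2.51%

(1 + π) = (1 + i)/(1 + r) = 1.03400 / 1.00870 = 1.025082
Break-even inflation = 1.025082 − 1 → 2.51%.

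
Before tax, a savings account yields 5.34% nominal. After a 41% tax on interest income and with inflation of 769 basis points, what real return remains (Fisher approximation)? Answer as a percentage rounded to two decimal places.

After-tax nominal return = 5.34% × (1 − 0.41) = 3.1506%.
r ≈ 3.1506% − 7.69% → -4.54%.

-4.54%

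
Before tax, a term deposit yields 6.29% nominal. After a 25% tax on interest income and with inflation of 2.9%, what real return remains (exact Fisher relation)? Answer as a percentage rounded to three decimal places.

1.766%

After-tax nominal return = 6.29% × (1 − 0.25) = 4.7175%.
1 + r = 1.047175 / 1.02900 = 1.017663
After-tax real rate = 1.017663 − 1 → 1.766%.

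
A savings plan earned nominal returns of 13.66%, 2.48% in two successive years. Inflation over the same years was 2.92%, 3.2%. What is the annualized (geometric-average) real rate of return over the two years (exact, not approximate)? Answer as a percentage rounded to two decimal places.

4.72%

Nominal growth factor = 1.1366 × 1.0248 = 1.16478768
Price-level growth factor = 1.0292 × 1.0320 = 1.06213440
Real growth factor = 1.16478768 / 1.06213440 = 1.09664811
Annualized real rate = 1.09664811^(1/2) − 1 = 4.7210% → 4.72%.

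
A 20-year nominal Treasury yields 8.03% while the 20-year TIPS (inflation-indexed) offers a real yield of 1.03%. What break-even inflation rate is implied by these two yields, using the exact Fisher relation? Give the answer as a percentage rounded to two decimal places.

6.93%

(1 + π) = (1 + i)/(1 + r) = 1.08030 / 1.01030 = 1.069286
Break-even inflation = 1.069286 − 1 → 6.93%.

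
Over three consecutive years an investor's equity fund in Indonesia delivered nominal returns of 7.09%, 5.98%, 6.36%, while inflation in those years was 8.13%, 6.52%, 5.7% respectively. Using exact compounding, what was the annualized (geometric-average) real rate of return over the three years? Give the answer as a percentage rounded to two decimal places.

Compound the nominal returns: 1.0709 × 1.0598 × 1.0636 = 1.20712199.
Compound inflation: 1.0813 × 1.0652 × 1.0570 = 1.21745340.
Deflate: 1.20712199 / 1.21745340 = 0.99151392.
Annualized real rate = 0.99151392^(1/3) − 1 = -0.2837% → -0.28%.

-0.28%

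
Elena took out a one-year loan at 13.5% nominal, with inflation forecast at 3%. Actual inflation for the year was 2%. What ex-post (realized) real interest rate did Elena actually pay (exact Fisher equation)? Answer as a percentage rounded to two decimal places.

11.27%

Ex-post: (1 + 0.1350)/(1 + 0.0200) − 1 = 11.2745%
So the realized real rate is 11.27%.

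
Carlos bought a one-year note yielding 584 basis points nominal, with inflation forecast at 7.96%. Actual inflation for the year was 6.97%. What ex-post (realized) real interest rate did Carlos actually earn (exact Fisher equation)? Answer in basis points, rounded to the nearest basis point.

Ex-post: (1 + 0.0584)/(1 + 0.0697) − 1 = -1.0564%
So the realized real rate is -106 basis points.

-106 basis points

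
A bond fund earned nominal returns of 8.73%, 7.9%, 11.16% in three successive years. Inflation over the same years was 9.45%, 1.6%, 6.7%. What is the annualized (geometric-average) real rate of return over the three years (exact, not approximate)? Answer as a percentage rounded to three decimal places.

Nominal growth factor = 1.0873 × 1.0790 × 1.1116 = 1.304125452
Price-level growth factor = 1.0945 × 1.0160 × 1.0670 = 1.186516804
Real growth factor = 1.304125452 / 1.186516804 = 1.099120929
Annualized real rate = 1.099120929^(1/3) − 1 = 3.20051% → 3.201%.

3.201%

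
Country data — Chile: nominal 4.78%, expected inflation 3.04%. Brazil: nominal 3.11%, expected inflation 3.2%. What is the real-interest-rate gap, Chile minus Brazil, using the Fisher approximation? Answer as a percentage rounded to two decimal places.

Chile: 4.78% − 3.04% = 1.740%
Brazil: 3.11% − 3.2% = -0.090%
Differential = 1.830% → 1.83%.

1.83%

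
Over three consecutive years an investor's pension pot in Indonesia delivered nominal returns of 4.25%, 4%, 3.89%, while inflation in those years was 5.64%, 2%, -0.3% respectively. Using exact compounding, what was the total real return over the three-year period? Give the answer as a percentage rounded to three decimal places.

4.848%

Compound the nominal returns: 1.0425 × 1.0400 × 1.0389 = 1.126375.
Compound inflation: 1.0564 × 1.0200 × 0.9970 = 1.074295.
Deflate: 1.126375 / 1.074295 = 1.048478.
Total real return = 1.048478 − 1 → 4.848%.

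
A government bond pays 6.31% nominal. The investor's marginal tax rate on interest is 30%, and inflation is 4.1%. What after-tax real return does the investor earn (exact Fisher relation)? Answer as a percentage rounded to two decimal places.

0.30%

After-tax nominal return = 6.31% × (1 − 0.3) = 4.4170%.
1 + r = 1.04417 / 1.04100 = 1.003045
After-tax real rate = 1.003045 − 1 → 0.30%.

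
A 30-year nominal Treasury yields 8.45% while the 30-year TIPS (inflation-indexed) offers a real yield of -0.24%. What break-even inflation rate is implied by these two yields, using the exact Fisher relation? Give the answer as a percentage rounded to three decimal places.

(1 + π) = (1 + i)/(1 + r) = 1.08450 / 0.99760 = 1.087109
Break-even inflation = 1.087109 − 1 → 8.711%.

8.711%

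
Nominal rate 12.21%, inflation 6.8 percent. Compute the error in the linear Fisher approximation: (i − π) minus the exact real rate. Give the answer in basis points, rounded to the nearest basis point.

Approximate: r ≈ 12.210% − 6.800% = 5.4100%
Exact: (1 + 0.1221)/(1 + 0.0680) − 1 = 5.0655%
Error = 5.4100% − 5.0655% = 0.3445% → 34 basis points.

34 basis points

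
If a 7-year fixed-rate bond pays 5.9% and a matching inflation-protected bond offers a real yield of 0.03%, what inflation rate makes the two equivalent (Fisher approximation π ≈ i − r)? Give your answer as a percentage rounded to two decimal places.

π ≈ i − r = 5.9% − 0.03% → 5.87%.

5.87%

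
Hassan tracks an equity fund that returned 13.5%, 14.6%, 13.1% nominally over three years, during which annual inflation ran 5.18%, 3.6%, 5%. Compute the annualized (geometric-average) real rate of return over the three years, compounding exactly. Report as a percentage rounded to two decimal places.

8.74%

Nominal growth factor = 1.1350 × 1.1460 × 1.1310 = 1.47110301
Price-level growth factor = 1.0518 × 1.0360 × 1.0500 = 1.14414804
Real growth factor = 1.47110301 / 1.14414804 = 1.28576282
Annualized real rate = 1.28576282^(1/3) − 1 = 8.7394% → 8.74%.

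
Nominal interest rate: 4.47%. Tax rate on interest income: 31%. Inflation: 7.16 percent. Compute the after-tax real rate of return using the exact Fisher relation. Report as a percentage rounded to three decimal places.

-3.803%

After-tax nominal return = 4.47% × (1 − 0.31) = 3.0843%.
1 + r = 1.030843 / 1.07160 = 0.961966
After-tax real rate = 0.961966 − 1 → -3.803%.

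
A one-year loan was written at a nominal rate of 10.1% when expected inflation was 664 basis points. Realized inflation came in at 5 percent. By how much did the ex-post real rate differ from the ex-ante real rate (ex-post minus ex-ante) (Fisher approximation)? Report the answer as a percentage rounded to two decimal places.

1.64%

Ex-ante: 10.1% − 6.64% = 3.460%
Ex-post: 10.1% − 5% = 5.100%
Difference (ex-post − ex-ante) = 1.6400% → 1.64%.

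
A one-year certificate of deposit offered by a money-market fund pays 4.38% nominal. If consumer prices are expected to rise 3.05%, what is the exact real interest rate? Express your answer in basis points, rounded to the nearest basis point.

129 basis points

By the Fisher equation, 1 + r = (1 + i)/(1 + π).
1 + r = 1.04380 / 1.03050 = 1.012906
r = 1.012906 − 1 = 1.2906%, i.e. 129 basis points.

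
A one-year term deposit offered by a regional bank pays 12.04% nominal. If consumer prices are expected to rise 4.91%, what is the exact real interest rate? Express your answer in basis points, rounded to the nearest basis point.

680 basis points

1 + r = 1.12040 / 1.04910 = 1.067963
r = 1.067963 − 1 = 6.7963%, i.e. 680 basis points.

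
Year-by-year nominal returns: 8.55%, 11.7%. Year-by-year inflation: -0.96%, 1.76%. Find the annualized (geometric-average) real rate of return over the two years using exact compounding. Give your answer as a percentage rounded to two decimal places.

9.69%

Compound the nominal returns: 1.0855 × 1.1170 = 1.21250350.
Compound inflation: 0.9904 × 1.0176 = 1.00783104.
Deflate: 1.21250350 / 1.00783104 = 1.20308212.
Annualized real rate = 1.20308212^(1/2) − 1 = 9.6851% → 9.69%.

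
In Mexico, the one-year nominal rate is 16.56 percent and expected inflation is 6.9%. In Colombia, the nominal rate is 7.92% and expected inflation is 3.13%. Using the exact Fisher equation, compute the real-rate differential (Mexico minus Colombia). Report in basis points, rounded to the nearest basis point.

439 basis points

Mexico: (1 + 0.1656)/(1 + 0.0690) − 1 = 9.0365%
Colombia: (1 + 0.0792)/(1 + 0.0313) − 1 = 4.6446%
Differential = 9.0365% − 4.6446% = 4.3919% → 439 basis points.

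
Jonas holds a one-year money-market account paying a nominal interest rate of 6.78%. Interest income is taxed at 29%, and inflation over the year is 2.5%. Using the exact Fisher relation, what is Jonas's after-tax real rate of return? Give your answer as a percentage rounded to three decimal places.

2.257%

After-tax nominal return = 6.78% × (1 − 0.29) = 4.8138%.
1 + r = 1.048138 / 1.02500 = 1.022574
After-tax real rate = 1.022574 − 1 → 2.257%.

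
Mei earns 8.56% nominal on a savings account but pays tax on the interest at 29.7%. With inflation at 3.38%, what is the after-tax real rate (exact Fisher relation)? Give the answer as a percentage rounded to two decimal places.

After-tax nominal return = 8.56% × (1 − 0.297) = 6.01768%.
1 + r = 1.0601768 / 1.03380 = 1.025514
After-tax real rate = 1.025514 − 1 → 2.55%.

2.55%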